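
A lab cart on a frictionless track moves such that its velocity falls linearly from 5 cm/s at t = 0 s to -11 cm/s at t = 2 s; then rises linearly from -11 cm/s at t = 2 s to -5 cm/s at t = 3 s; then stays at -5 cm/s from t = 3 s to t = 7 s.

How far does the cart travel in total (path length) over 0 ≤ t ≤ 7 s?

Distance (not displacement) is the total path length: add the absolute areas under v-t.
0–2 s: v = 0 at t = 0.625 s; triangle areas 1.5625 + 7.5625 = 9.125 cm
2–3 s: |½(-11 + -5)(1)| = 8 cm
3–7 s: |-5| × 4 = 20 cm
Total distance = 37.125 cm

37.125 cm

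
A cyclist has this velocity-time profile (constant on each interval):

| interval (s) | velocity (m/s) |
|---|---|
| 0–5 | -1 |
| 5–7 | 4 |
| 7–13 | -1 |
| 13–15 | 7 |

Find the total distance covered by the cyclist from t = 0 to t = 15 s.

33 m

Distance (not displacement) is the total path length: add the absolute areas under v-t.
0–5 s: |-1| × 5 = 5 m
5–7 s: |4| × 2 = 8 m
7–13 s: |-1| × 6 = 6 m
13–15 s: |7| × 2 = 14 m
Total distance = 33 m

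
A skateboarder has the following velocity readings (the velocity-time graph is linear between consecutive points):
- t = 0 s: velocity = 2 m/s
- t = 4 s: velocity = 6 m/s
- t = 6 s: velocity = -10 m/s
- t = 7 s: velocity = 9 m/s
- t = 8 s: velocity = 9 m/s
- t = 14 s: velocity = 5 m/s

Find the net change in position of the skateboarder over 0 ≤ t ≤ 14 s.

62.5 m

Displacement is the signed area under the v-t curve.
0–4 s: ½(2 + 6)(4) = 16 m
4–6 s: ½(6 + -10)(2) = -4 m
6–7 s: ½(-10 + 9)(1) = -0.5 m
7–8 s: 9 × 1 = 9 m
8–14 s: ½(9 + 5)(6) = 42 m
Net displacement = 62.5 m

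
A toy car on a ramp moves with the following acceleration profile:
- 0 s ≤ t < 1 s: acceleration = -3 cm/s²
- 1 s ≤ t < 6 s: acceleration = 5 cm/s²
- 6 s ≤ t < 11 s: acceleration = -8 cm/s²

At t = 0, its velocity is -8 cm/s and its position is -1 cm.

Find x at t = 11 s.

-33 cm

On each constant-a segment, Δv = aΔt and Δx = v₀Δt + ½aΔt²; chain segment to segment.
0–1 s: v starts -8 cm/s; Δx = -8·1 + ½·-3·1² = -9.5 cm; v ends -11 cm/s.
1–6 s: v starts -11 cm/s; Δx = -11·5 + ½·5·5² = 7.5 cm; v ends 14 cm/s.
6–11 s: v starts 14 cm/s; Δx = 14·5 + ½·-8·5² = -30 cm; v ends -26 cm/s.
x(11) = -1 + Σ Δx = -33 cm.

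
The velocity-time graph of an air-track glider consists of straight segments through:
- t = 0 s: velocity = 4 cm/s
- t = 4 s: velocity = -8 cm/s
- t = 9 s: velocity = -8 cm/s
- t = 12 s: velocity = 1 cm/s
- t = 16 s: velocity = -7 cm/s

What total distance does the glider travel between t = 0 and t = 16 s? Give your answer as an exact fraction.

230/3 cm

Distance (not displacement) is the total path length: add the absolute areas under v-t.
0–4 s: v = 0 at t = 4/3 s; triangle areas 8/3 + 32/3 = 40/3 cm
4–9 s: |-8| × 5 = 40 cm
9–12 s: v = 0 at t = 35/3 s; triangle areas 32/3 + 1/6 = 65/6 cm
12–16 s: v = 0 at t = 12.5 s; triangle areas 0.25 + 12.25 = 12.5 cm
Total distance = 230/3 cm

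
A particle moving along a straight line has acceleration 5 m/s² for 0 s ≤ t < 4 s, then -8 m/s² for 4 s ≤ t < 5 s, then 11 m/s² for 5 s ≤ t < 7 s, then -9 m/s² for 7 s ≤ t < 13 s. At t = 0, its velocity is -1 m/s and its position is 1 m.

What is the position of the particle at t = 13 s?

132 m

On each constant-a segment, Δv = aΔt and Δx = v₀Δt + ½aΔt²; chain segment to segment.
0–4 s: v starts -1 m/s; Δx = -1·4 + ½·5·4² = 36 m; v ends 19 m/s.
4–5 s: v starts 19 m/s; Δx = 19·1 + ½·-8·1² = 15 m; v ends 11 m/s.
5–7 s: v starts 11 m/s; Δx = 11·2 + ½·11·2² = 44 m; v ends 33 m/s.
7–13 s: v starts 33 m/s; Δx = 33·6 + ½·-9·6² = 36 m; v ends -21 m/s.
x(13) = 1 + Σ Δx = 132 m.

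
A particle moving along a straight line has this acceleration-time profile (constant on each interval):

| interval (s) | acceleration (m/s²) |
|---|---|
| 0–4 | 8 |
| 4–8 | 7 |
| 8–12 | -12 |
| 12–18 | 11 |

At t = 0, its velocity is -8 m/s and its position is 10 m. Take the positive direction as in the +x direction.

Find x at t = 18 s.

On each constant-a segment, Δv = aΔt and Δx = v₀Δt + ½aΔt²; chain segment to segment.
0–4 s: v starts -8 m/s; Δx = -8·4 + ½·8·4² = 32 m; v ends 24 m/s.
4–8 s: v starts 24 m/s; Δx = 24·4 + ½·7·4² = 152 m; v ends 52 m/s.
8–12 s: v starts 52 m/s; Δx = 52·4 + ½·-12·4² = 112 m; v ends 4 m/s.
12–18 s: v starts 4 m/s; Δx = 4·6 + ½·11·6² = 222 m; v ends 70 m/s.
x(18) = 10 + Σ Δx = 528 m.

528 m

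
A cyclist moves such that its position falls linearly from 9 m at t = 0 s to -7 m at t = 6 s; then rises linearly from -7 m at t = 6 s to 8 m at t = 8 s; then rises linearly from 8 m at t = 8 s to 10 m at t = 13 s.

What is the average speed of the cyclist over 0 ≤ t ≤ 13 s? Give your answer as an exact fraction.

33/13 m/s

Average speed = (total path length)/(elapsed time); on a piecewise-linear x-t graph the path length is Σ|Δx|.
0–6 s: |Δx| = |-7 − 9| = 16 m
6–8 s: |Δx| = |8 − -7| = 15 m
8–13 s: |Δx| = |10 − 8| = 2 m
Total path = 33 m; average speed = 33/13 = 33/13 m/s.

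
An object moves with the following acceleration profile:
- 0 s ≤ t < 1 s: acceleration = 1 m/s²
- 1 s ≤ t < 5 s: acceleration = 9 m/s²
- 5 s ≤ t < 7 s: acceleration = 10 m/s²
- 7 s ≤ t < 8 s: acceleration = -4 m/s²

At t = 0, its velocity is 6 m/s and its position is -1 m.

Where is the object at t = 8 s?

272.5 m

On each constant-a segment, Δv = aΔt and Δx = v₀Δt + ½aΔt²; chain segment to segment.
0–1 s: v starts 6 m/s; Δx = 6·1 + ½·1·1² = 6.5 m; v ends 7 m/s.
1–5 s: v starts 7 m/s; Δx = 7·4 + ½·9·4² = 100 m; v ends 43 m/s.
5–7 s: v starts 43 m/s; Δx = 43·2 + ½·10·2² = 106 m; v ends 63 m/s.
7–8 s: v starts 63 m/s; Δx = 63·1 + ½·-4·1² = 61 m; v ends 59 m/s.
x(8) = -1 + Σ Δx = 272.5 m.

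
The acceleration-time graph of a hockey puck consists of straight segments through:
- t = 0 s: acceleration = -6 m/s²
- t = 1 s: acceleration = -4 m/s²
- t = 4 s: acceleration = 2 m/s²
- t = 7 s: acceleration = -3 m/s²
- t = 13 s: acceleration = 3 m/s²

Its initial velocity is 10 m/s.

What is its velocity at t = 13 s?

0.5 m/s

Δv equals the area under the a-t graph; then v = v₀ + Δv.
0–1 s: ½(-6 + -4)(1) = -5 m/s
1–4 s: ½(-4 + 2)(3) = -3 m/s
4–7 s: ½(2 + -3)(3) = -1.5 m/s
7–13 s: ½(-3 + 3)(6) = 0 m/s
Δv = -9.5 m/s, so v(13) = 10 + (-9.5) = 0.5 m/s.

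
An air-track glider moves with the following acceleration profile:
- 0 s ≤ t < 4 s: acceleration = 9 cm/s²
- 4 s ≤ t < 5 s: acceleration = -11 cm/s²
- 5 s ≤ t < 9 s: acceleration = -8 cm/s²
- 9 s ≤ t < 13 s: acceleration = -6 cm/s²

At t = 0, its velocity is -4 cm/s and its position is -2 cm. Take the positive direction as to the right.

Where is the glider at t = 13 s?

On each constant-a segment, Δv = aΔt and Δx = v₀Δt + ½aΔt²; chain segment to segment.
0–4 s: v starts -4 cm/s; Δx = -4·4 + ½·9·4² = 56 cm; v ends 32 cm/s.
4–5 s: v starts 32 cm/s; Δx = 32·1 + ½·-11·1² = 26.5 cm; v ends 21 cm/s.
5–9 s: v starts 21 cm/s; Δx = 21·4 + ½·-8·4² = 20 cm; v ends -11 cm/s.
9–13 s: v starts -11 cm/s; Δx = -11·4 + ½·-6·4² = -92 cm; v ends -35 cm/s.
x(13) = -2 + Σ Δx = 8.5 cm.

8.5 cm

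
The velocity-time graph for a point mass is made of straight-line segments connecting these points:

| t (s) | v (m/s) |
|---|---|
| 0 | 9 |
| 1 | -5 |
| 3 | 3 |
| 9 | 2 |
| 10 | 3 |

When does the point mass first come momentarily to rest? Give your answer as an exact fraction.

v changes sign on 0–1 s (from 9 to -5); the graph is linear there, so v = 0 at t = 0 + (-9)·(1 − 0)/(-5 − 9) = 9/14 s.

t = 9/14 s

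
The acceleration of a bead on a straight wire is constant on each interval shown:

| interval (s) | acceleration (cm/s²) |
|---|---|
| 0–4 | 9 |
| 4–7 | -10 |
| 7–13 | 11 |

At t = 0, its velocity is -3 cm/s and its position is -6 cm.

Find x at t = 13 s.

On each constant-a segment, Δv = aΔt and Δx = v₀Δt + ½aΔt²; chain segment to segment.
0–4 s: v starts -3 cm/s; Δx = -3·4 + ½·9·4² = 60 cm; v ends 33 cm/s.
4–7 s: v starts 33 cm/s; Δx = 33·3 + ½·-10·3² = 54 cm; v ends 3 cm/s.
7–13 s: v starts 3 cm/s; Δx = 3·6 + ½·11·6² = 216 cm; v ends 69 cm/s.
x(13) = -6 + Σ Δx = 324 cm.

324 cm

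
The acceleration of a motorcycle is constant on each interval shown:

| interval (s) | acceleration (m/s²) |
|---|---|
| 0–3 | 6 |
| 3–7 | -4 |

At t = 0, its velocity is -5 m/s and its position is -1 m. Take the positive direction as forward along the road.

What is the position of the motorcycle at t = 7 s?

31 m

On each constant-a segment, Δv = aΔt and Δx = v₀Δt + ½aΔt²; chain segment to segment.
0–3 s: v starts -5 m/s; Δx = -5·3 + ½·6·3² = 12 m; v ends 13 m/s.
3–7 s: v starts 13 m/s; Δx = 13·4 + ½·-4·4² = 20 m; v ends -3 m/s.
x(7) = -1 + Σ Δx = 31 m.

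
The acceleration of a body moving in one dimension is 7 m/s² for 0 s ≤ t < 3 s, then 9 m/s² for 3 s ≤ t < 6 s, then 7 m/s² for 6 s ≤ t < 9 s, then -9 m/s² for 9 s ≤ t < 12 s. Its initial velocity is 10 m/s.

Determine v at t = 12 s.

52 m/s

Δv equals the area under the a-t graph; then v = v₀ + Δv.
0–3 s: 7 × 3 = 21 m/s
3–6 s: 9 × 3 = 27 m/s
6–9 s: 7 × 3 = 21 m/s
9–12 s: -9 × 3 = -27 m/s
Δv = 42 m/s, so v(12) = 10 + (42) = 52 m/s.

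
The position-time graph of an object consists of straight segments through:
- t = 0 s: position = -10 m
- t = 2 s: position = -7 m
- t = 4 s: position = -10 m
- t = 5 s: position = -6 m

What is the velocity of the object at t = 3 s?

Velocity is the slope of the x-t graph on 2–4 s: (-10 − -7)/(4 − 2) = -1.5 m/s.

-1.5 m/s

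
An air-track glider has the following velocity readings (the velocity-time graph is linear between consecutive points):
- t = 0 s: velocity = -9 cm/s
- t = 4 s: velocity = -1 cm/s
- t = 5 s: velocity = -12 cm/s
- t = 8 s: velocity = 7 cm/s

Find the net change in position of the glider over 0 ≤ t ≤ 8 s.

Displacement is the signed area under the v-t curve.
0–4 s: ½(-9 + -1)(4) = -20 cm
4–5 s: ½(-1 + -12)(1) = -6.5 cm
5–8 s: ½(-12 + 7)(3) = -7.5 cm
Net displacement = -34 cm

-34 cm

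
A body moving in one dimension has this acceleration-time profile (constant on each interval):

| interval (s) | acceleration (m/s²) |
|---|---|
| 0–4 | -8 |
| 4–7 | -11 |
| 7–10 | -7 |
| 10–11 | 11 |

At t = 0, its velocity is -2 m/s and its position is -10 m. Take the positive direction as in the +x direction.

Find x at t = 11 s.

-548.5 m

On each constant-a segment, Δv = aΔt and Δx = v₀Δt + ½aΔt²; chain segment to segment.
0–4 s: v starts -2 m/s; Δx = -2·4 + ½·-8·4² = -72 m; v ends -34 m/s.
4–7 s: v starts -34 m/s; Δx = -34·3 + ½·-11·3² = -151.5 m; v ends -67 m/s.
7–10 s: v starts -67 m/s; Δx = -67·3 + ½·-7·3² = -232.5 m; v ends -88 m/s.
10–11 s: v starts -88 m/s; Δx = -88·1 + ½·11·1² = -82.5 m; v ends -77 m/s.
x(11) = -10 + Σ Δx = -548.5 m.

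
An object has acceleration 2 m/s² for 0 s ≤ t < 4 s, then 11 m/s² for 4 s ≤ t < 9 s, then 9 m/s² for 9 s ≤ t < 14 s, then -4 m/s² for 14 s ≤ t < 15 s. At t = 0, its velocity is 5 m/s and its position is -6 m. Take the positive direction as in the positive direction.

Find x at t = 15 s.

On each constant-a segment, Δv = aΔt and Δx = v₀Δt + ½aΔt²; chain segment to segment.
0–4 s: v starts 5 m/s; Δx = 5·4 + ½·2·4² = 36 m; v ends 13 m/s.
4–9 s: v starts 13 m/s; Δx = 13·5 + ½·11·5² = 202.5 m; v ends 68 m/s.
9–14 s: v starts 68 m/s; Δx = 68·5 + ½·9·5² = 452.5 m; v ends 113 m/s.
14–15 s: v starts 113 m/s; Δx = 113·1 + ½·-4·1² = 111 m; v ends 109 m/s.
x(15) = -6 + Σ Δx = 796 m.

796 m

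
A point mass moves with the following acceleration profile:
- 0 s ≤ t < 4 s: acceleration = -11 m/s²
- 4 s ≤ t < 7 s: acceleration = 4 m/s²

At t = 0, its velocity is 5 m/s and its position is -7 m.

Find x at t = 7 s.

On each constant-a segment, Δv = aΔt and Δx = v₀Δt + ½aΔt²; chain segment to segment.
0–4 s: v starts 5 m/s; Δx = 5·4 + ½·-11·4² = -68 m; v ends -39 m/s.
4–7 s: v starts -39 m/s; Δx = -39·3 + ½·4·3² = -99 m; v ends -27 m/s.
x(7) = -7 + Σ Δx = -174 m.

-174 m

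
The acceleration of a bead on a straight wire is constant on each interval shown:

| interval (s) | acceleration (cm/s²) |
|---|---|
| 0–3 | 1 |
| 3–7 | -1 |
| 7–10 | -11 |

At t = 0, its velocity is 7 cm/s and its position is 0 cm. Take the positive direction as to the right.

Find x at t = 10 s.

26 cm

On each constant-a segment, Δv = aΔt and Δx = v₀Δt + ½aΔt²; chain segment to segment.
0–3 s: v starts 7 cm/s; Δx = 7·3 + ½·1·3² = 25.5 cm; v ends 10 cm/s.
3–7 s: v starts 10 cm/s; Δx = 10·4 + ½·-1·4² = 32 cm; v ends 6 cm/s.
7–10 s: v starts 6 cm/s; Δx = 6·3 + ½·-11·3² = -31.5 cm; v ends -27 cm/s.
x(10) = 0 + Σ Δx = 26 cm.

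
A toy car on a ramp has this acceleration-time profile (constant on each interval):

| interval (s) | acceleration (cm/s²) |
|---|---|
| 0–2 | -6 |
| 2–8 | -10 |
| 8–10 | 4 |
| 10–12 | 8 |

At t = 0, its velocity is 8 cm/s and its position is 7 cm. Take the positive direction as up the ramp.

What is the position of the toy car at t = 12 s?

-409 cm

On each constant-a segment, Δv = aΔt and Δx = v₀Δt + ½aΔt²; chain segment to segment.
0–2 s: v starts 8 cm/s; Δx = 8·2 + ½·-6·2² = 4 cm; v ends -4 cm/s.
2–8 s: v starts -4 cm/s; Δx = -4·6 + ½·-10·6² = -204 cm; v ends -64 cm/s.
8–10 s: v starts -64 cm/s; Δx = -64·2 + ½·4·2² = -120 cm; v ends -56 cm/s.
10–12 s: v starts -56 cm/s; Δx = -56·2 + ½·8·2² = -96 cm; v ends -40 cm/s.
x(12) = 7 + Σ Δx = -409 cm.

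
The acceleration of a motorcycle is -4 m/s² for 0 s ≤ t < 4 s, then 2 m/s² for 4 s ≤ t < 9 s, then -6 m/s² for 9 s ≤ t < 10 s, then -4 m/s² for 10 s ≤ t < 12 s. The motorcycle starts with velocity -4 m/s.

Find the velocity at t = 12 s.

Δv equals the area under the a-t graph; then v = v₀ + Δv.
0–4 s: -4 × 4 = -16 m/s
4–9 s: 2 × 5 = 10 m/s
9–10 s: -6 × 1 = -6 m/s
10–12 s: -4 × 2 = -8 m/s
Δv = -20 m/s, so v(12) = -4 + (-20) = -24 m/s.

-24 m/s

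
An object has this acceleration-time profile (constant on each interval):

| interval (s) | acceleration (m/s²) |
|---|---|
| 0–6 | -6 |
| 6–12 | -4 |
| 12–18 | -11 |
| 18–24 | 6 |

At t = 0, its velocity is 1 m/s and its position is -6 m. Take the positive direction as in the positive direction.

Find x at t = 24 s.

On each constant-a segment, Δv = aΔt and Δx = v₀Δt + ½aΔt²; chain segment to segment.
0–6 s: v starts 1 m/s; Δx = 1·6 + ½·-6·6² = -102 m; v ends -35 m/s.
6–12 s: v starts -35 m/s; Δx = -35·6 + ½·-4·6² = -282 m; v ends -59 m/s.
12–18 s: v starts -59 m/s; Δx = -59·6 + ½·-11·6² = -552 m; v ends -125 m/s.
18–24 s: v starts -125 m/s; Δx = -125·6 + ½·6·6² = -642 m; v ends -89 m/s.
x(24) = -6 + Σ Δx = -1584 m.

-1584 m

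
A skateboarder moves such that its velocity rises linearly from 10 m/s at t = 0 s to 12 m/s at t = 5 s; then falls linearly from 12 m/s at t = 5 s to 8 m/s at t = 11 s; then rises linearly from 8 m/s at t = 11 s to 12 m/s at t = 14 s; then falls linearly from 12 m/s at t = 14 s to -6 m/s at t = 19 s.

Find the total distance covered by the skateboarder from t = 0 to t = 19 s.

Total distance travelled is ∫|v| dt — sum the magnitudes of each area piece.
0–5 s: |½(10 + 12)(5)| = 55 m
5–11 s: |½(12 + 8)(6)| = 60 m
11–14 s: |½(8 + 12)(3)| = 30 m
14–19 s: v = 0 at t = 52/3 s; triangle areas 20 + 5 = 25 m
Total distance = 170 m

170 m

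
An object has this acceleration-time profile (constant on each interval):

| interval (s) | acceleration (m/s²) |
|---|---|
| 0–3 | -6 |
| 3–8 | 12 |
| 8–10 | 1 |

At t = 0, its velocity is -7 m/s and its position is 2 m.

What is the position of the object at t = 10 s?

On each constant-a segment, Δv = aΔt and Δx = v₀Δt + ½aΔt²; chain segment to segment.
0–3 s: v starts -7 m/s; Δx = -7·3 + ½·-6·3² = -48 m; v ends -25 m/s.
3–8 s: v starts -25 m/s; Δx = -25·5 + ½·12·5² = 25 m; v ends 35 m/s.
8–10 s: v starts 35 m/s; Δx = 35·2 + ½·1·2² = 72 m; v ends 37 m/s.
x(10) = 2 + Σ Δx = 51 m.

51 m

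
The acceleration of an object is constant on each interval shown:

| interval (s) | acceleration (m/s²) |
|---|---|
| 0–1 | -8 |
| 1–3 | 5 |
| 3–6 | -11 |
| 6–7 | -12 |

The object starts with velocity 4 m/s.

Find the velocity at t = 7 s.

-39 m/s

Δv equals the area under the a-t graph; then v = v₀ + Δv.
0–1 s: -8 × 1 = -8 m/s
1–3 s: 5 × 2 = 10 m/s
3–6 s: -11 × 3 = -33 m/s
6–7 s: -12 × 1 = -12 m/s
Δv = -43 m/s, so v(7) = 4 + (-43) = -39 m/s.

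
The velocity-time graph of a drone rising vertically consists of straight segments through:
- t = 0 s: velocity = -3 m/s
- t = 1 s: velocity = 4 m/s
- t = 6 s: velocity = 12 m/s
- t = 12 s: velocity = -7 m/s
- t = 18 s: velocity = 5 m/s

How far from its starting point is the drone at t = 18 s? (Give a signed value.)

49.5 m

Net displacement equals the area under the velocity-time graph (areas below the axis count negative).
0–1 s: ½(-3 + 4)(1) = 0.5 m
1–6 s: ½(4 + 12)(5) = 40 m
6–12 s: ½(12 + -7)(6) = 15 m
12–18 s: ½(-7 + 5)(6) = -6 m
Net displacement = 49.5 m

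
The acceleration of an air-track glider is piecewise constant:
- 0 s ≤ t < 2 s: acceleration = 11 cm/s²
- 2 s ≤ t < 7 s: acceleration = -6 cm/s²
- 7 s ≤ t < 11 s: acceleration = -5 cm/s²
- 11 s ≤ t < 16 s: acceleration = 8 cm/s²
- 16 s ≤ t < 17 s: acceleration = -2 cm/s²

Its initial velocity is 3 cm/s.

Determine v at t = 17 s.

Δv equals the area under the a-t graph; then v = v₀ + Δv.
0–2 s: 11 × 2 = 22 cm/s
2–7 s: -6 × 5 = -30 cm/s
7–11 s: -5 × 4 = -20 cm/s
11–16 s: 8 × 5 = 40 cm/s
16–17 s: -2 × 1 = -2 cm/s
Δv = 10 cm/s, so v(17) = 3 + (10) = 13 cm/s.

13 cm/s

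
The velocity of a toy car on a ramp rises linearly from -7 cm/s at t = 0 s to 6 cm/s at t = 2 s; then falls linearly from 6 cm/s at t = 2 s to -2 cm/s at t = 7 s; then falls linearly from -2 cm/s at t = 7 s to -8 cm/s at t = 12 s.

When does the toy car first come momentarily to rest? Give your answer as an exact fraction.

v changes sign on 0–2 s (from -7 to 6); the graph is linear there, so v = 0 at t = 0 + (7)·(2 − 0)/(6 − -7) = 14/13 s.

t = 14/13 s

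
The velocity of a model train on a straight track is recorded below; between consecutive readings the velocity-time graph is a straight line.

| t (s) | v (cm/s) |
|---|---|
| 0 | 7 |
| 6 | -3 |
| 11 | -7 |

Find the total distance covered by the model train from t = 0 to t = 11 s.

42.4 cm

Total distance travelled is ∫|v| dt — sum the magnitudes of each area piece.
0–6 s: v = 0 at t = 4.2 s; triangle areas 14.7 + 2.7 = 17.4 cm
6–11 s: |½(-3 + -7)(5)| = 25 cm
Total distance = 42.4 cm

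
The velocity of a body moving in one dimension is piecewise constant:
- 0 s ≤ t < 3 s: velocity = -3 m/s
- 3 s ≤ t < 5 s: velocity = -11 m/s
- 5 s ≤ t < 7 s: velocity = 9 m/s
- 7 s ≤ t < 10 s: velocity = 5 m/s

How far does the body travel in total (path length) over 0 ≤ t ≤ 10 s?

Total distance travelled is ∫|v| dt — sum the magnitudes of each area piece.
0–3 s: |-3| × 3 = 9 m
3–5 s: |-11| × 2 = 22 m
5–7 s: |9| × 2 = 18 m
7–10 s: |5| × 3 = 15 m
Total distance = 64 m

64 m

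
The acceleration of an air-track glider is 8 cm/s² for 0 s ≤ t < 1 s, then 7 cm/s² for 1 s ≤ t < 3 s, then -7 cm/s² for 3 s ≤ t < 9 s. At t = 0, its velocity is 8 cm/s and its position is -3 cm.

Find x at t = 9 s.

109 cm

On each constant-a segment, Δv = aΔt and Δx = v₀Δt + ½aΔt²; chain segment to segment.
0–1 s: v starts 8 cm/s; Δx = 8·1 + ½·8·1² = 12 cm; v ends 16 cm/s.
1–3 s: v starts 16 cm/s; Δx = 16·2 + ½·7·2² = 46 cm; v ends 30 cm/s.
3–9 s: v starts 30 cm/s; Δx = 30·6 + ½·-7·6² = 54 cm; v ends -12 cm/s.
x(9) = -3 + Σ Δx = 109 cm.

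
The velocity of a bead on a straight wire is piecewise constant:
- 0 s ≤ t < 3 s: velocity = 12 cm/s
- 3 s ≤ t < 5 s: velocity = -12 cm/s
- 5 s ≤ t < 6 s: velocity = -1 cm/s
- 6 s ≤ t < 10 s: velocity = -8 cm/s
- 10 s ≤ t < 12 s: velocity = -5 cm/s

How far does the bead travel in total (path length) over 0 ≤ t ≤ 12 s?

Distance (not displacement) is the total path length: add the absolute areas under v-t.
0–3 s: |12| × 3 = 36 cm
3–5 s: |-12| × 2 = 24 cm
5–6 s: |-1| × 1 = 1 cm
6–10 s: |-8| × 4 = 32 cm
10–12 s: |-5| × 2 = 10 cm
Total distance = 103 cm

103 cm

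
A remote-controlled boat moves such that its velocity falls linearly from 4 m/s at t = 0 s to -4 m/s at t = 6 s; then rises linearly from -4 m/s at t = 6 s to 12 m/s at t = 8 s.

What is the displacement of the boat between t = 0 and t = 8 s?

Net displacement equals the area under the velocity-time graph (areas below the axis count negative).
0–6 s: ½(4 + -4)(6) = 0 m
6–8 s: ½(-4 + 12)(2) = 8 m
Net displacement = 8 m

8 m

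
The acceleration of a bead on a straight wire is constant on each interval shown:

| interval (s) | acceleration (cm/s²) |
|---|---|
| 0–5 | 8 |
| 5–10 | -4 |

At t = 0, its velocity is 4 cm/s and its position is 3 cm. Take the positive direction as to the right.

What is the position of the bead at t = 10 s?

293 cm

On each constant-a segment, Δv = aΔt and Δx = v₀Δt + ½aΔt²; chain segment to segment.
0–5 s: v starts 4 cm/s; Δx = 4·5 + ½·8·5² = 120 cm; v ends 44 cm/s.
5–10 s: v starts 44 cm/s; Δx = 44·5 + ½·-4·5² = 170 cm; v ends 24 cm/s.
x(10) = 3 + Σ Δx = 293 cm.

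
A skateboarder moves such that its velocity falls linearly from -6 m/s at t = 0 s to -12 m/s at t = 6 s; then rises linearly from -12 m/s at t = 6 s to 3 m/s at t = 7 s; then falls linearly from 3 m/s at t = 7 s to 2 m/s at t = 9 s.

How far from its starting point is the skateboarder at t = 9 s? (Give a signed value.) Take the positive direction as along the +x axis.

Net displacement equals the area under the velocity-time graph (areas below the axis count negative).
0–6 s: ½(-6 + -12)(6) = -54 m
6–7 s: ½(-12 + 3)(1) = -4.5 m
7–9 s: ½(3 + 2)(2) = 5 m
Net displacement = -53.5 m

-53.5 m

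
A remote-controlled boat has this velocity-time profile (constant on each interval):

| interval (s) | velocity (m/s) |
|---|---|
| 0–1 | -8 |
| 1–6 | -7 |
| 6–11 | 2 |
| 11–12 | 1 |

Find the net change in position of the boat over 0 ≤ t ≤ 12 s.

-32 m

Net displacement equals the area under the velocity-time graph (areas below the axis count negative).
0–1 s: -8 × 1 = -8 m
1–6 s: -7 × 5 = -35 m
6–11 s: 2 × 5 = 10 m
11–12 s: 1 × 1 = 1 m
Net displacement = -32 m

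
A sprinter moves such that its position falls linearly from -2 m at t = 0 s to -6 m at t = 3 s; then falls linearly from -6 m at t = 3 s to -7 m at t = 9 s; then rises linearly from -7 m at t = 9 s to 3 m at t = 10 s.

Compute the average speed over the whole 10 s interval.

1.5 m/s

Average speed = (total path length)/(elapsed time); on a piecewise-linear x-t graph the path length is Σ|Δx|.
0–3 s: |Δx| = |-6 − -2| = 4 m
3–9 s: |Δx| = |-7 − -6| = 1 m
9–10 s: |Δx| = |3 − -7| = 10 m
Total path = 15 m; average speed = 15/10 = 1.5 m/s.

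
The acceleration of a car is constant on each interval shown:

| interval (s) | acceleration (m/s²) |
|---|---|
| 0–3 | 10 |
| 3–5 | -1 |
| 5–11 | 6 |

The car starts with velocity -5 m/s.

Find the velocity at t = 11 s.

59 m/s

Δv equals the area under the a-t graph; then v = v₀ + Δv.
0–3 s: 10 × 3 = 30 m/s
3–5 s: -1 × 2 = -2 m/s
5–11 s: 6 × 6 = 36 m/s
Δv = 64 m/s, so v(11) = -5 + (64) = 59 m/s.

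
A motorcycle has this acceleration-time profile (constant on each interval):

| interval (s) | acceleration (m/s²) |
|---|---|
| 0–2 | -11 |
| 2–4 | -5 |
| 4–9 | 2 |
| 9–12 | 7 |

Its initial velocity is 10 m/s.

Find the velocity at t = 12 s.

Δv equals the area under the a-t graph; then v = v₀ + Δv.
0–2 s: -11 × 2 = -22 m/s
2–4 s: -5 × 2 = -10 m/s
4–9 s: 2 × 5 = 10 m/s
9–12 s: 7 × 3 = 21 m/s
Δv = -1 m/s, so v(12) = 10 + (-1) = 9 m/s.

9 m/s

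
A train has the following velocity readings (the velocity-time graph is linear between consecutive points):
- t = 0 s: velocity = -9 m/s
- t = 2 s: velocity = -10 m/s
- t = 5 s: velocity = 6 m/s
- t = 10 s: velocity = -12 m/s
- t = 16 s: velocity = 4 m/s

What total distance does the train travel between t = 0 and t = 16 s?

Distance (not displacement) is the total path length: add the absolute areas under v-t.
0–2 s: |½(-9 + -10)(2)| = 19 m
2–5 s: v = 0 at t = 3.875 s; triangle areas 9.375 + 3.375 = 12.75 m
5–10 s: v = 0 at t = 20/3 s; triangle areas 5 + 20 = 25 m
10–16 s: v = 0 at t = 14.5 s; triangle areas 27 + 3 = 30 m
Total distance = 86.75 m

86.75 m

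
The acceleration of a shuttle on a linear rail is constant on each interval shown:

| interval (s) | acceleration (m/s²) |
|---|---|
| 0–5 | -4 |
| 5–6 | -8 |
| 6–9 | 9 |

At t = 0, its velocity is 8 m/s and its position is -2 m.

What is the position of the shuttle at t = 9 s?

-47.5 m

On each constant-a segment, Δv = aΔt and Δx = v₀Δt + ½aΔt²; chain segment to segment.
0–5 s: v starts 8 m/s; Δx = 8·5 + ½·-4·5² = -10 m; v ends -12 m/s.
5–6 s: v starts -12 m/s; Δx = -12·1 + ½·-8·1² = -16 m; v ends -20 m/s.
6–9 s: v starts -20 m/s; Δx = -20·3 + ½·9·3² = -19.5 m; v ends 7 m/s.
x(9) = -2 + Σ Δx = -47.5 m.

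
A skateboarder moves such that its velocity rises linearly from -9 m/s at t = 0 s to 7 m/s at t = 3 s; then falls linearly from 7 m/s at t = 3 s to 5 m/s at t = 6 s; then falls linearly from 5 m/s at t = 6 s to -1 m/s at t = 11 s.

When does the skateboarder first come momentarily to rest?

v changes sign on 0–3 s (from -9 to 7); the graph is linear there, so v = 0 at t = 0 + (9)·(3 − 0)/(7 − -9) = 1.6875 s.

t = 1.6875 s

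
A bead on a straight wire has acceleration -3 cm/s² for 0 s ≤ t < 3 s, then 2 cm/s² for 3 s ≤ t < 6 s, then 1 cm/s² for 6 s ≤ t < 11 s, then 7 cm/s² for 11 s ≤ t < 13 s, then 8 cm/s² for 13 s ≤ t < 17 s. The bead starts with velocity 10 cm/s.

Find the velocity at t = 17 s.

Δv equals the area under the a-t graph; then v = v₀ + Δv.
0–3 s: -3 × 3 = -9 cm/s
3–6 s: 2 × 3 = 6 cm/s
6–11 s: 1 × 5 = 5 cm/s
11–13 s: 7 × 2 = 14 cm/s
13–17 s: 8 × 4 = 32 cm/s
Δv = 48 cm/s, so v(17) = 10 + (48) = 58 cm/s.

58 cm/s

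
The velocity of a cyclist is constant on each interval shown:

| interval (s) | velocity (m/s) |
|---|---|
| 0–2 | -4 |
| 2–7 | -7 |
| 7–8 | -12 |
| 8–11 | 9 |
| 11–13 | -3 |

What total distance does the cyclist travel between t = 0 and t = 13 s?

88 m

Distance (not displacement) is the total path length: add the absolute areas under v-t.
0–2 s: |-4| × 2 = 8 m
2–7 s: |-7| × 5 = 35 m
7–8 s: |-12| × 1 = 12 m
8–11 s: |9| × 3 = 27 m
11–13 s: |-3| × 2 = 6 m
Total distance = 88 m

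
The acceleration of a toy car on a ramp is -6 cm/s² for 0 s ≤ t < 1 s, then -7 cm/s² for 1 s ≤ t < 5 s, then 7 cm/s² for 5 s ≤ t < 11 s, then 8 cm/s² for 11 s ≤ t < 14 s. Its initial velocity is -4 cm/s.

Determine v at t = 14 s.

28 cm/s

Δv equals the area under the a-t graph; then v = v₀ + Δv.
0–1 s: -6 × 1 = -6 cm/s
1–5 s: -7 × 4 = -28 cm/s
5–11 s: 7 × 6 = 42 cm/s
11–14 s: 8 × 3 = 24 cm/s
Δv = 32 cm/s, so v(14) = -4 + (32) = 28 cm/s.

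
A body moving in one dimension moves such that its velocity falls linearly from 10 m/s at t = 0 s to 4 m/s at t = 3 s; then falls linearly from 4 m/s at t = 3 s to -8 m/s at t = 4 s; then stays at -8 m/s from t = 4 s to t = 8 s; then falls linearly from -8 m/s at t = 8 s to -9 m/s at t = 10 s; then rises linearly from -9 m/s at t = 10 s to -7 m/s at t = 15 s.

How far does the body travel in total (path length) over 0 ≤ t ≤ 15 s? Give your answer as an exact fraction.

Distance (not displacement) is the total path length: add the absolute areas under v-t.
0–3 s: |½(10 + 4)(3)| = 21 m
3–4 s: v = 0 at t = 10/3 s; triangle areas 2/3 + 8/3 = 10/3 m
4–8 s: |-8| × 4 = 32 m
8–10 s: |½(-8 + -9)(2)| = 17 m
10–15 s: |½(-9 + -7)(5)| = 40 m
Total distance = 340/3 m

340/3 m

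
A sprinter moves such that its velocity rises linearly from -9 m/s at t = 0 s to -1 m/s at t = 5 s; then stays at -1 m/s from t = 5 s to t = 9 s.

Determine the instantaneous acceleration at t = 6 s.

Acceleration is the slope of the v-t graph on 5–9 s: (-1 − -1)/(9 − 5) = 0 m/s².

0 m/s²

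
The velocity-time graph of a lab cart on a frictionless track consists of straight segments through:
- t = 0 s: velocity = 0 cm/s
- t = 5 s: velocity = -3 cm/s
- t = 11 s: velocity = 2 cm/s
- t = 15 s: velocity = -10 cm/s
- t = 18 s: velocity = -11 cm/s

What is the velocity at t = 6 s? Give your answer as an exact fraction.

On 5–11 s the graph is linear from -3 to 2 cm/s: v(6) = -3 + (2 − -3)·(6 − 5)/(11 − 5) = -13/6 cm/s.

-13/6 cm/s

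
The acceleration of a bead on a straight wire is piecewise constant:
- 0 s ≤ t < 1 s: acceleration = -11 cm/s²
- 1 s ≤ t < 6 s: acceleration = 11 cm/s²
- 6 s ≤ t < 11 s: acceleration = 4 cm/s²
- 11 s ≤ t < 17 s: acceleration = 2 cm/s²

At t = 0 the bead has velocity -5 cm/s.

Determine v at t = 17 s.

Δv equals the area under the a-t graph; then v = v₀ + Δv.
0–1 s: -11 × 1 = -11 cm/s
1–6 s: 11 × 5 = 55 cm/s
6–11 s: 4 × 5 = 20 cm/s
11–17 s: 2 × 6 = 12 cm/s
Δv = 76 cm/s, so v(17) = -5 + (76) = 71 cm/s.

71 cm/s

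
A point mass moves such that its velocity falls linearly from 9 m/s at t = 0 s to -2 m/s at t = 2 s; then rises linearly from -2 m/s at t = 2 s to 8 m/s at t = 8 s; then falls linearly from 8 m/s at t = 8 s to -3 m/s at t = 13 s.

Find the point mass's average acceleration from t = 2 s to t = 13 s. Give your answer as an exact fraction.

Average acceleration = Δv/Δt = (-3 − -2)/(13 − 2) = -1/11 m/s².

-1/11 m/s²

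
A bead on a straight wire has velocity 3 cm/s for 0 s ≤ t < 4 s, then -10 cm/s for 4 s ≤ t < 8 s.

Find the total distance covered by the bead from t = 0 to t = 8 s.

Total distance travelled is ∫|v| dt — sum the magnitudes of each area piece.
0–4 s: |3| × 4 = 12 cm
4–8 s: |-10| × 4 = 40 cm
Total distance = 52 cm

52 cm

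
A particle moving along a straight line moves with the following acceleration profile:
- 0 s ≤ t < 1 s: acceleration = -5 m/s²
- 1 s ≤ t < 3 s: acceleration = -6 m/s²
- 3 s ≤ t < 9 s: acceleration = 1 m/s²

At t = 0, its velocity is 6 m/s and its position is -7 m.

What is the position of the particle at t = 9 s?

On each constant-a segment, Δv = aΔt and Δx = v₀Δt + ½aΔt²; chain segment to segment.
0–1 s: v starts 6 m/s; Δx = 6·1 + ½·-5·1² = 3.5 m; v ends 1 m/s.
1–3 s: v starts 1 m/s; Δx = 1·2 + ½·-6·2² = -10 m; v ends -11 m/s.
3–9 s: v starts -11 m/s; Δx = -11·6 + ½·1·6² = -48 m; v ends -5 m/s.
x(9) = -7 + Σ Δx = -61.5 m.

-61.5 m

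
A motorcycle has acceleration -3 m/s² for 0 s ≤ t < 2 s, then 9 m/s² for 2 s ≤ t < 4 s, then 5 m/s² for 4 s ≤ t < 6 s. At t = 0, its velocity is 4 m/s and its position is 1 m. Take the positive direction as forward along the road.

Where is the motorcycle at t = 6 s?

59 m

On each constant-a segment, Δv = aΔt and Δx = v₀Δt + ½aΔt²; chain segment to segment.
0–2 s: v starts 4 m/s; Δx = 4·2 + ½·-3·2² = 2 m; v ends -2 m/s.
2–4 s: v starts -2 m/s; Δx = -2·2 + ½·9·2² = 14 m; v ends 16 m/s.
4–6 s: v starts 16 m/s; Δx = 16·2 + ½·5·2² = 42 m; v ends 26 m/s.
x(6) = 1 + Σ Δx = 59 m.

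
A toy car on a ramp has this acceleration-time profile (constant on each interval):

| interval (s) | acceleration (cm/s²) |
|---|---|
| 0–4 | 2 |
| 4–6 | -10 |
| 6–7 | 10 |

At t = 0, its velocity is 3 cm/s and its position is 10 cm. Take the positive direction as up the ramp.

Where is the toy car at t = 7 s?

36 cm

On each constant-a segment, Δv = aΔt and Δx = v₀Δt + ½aΔt²; chain segment to segment.
0–4 s: v starts 3 cm/s; Δx = 3·4 + ½·2·4² = 28 cm; v ends 11 cm/s.
4–6 s: v starts 11 cm/s; Δx = 11·2 + ½·-10·2² = 2 cm; v ends -9 cm/s.
6–7 s: v starts -9 cm/s; Δx = -9·1 + ½·10·1² = -4 cm; v ends 1 cm/s.
x(7) = 10 + Σ Δx = 36 cm.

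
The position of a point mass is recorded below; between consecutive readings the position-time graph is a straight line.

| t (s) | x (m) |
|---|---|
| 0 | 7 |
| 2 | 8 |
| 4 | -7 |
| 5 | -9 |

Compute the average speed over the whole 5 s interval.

3.6 m/s

Average speed = (total path length)/(elapsed time); on a piecewise-linear x-t graph the path length is Σ|Δx|.
0–2 s: |Δx| = |8 − 7| = 1 m
2–4 s: |Δx| = |-7 − 8| = 15 m
4–5 s: |Δx| = |-9 − -7| = 2 m
Total path = 18 m; average speed = 18/5 = 3.6 m/s.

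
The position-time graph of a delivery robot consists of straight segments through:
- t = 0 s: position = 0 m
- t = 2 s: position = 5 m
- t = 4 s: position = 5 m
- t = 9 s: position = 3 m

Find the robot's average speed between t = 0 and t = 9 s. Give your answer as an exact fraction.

7/9 m/s

Average speed = (total path length)/(elapsed time); on a piecewise-linear x-t graph the path length is Σ|Δx|.
0–2 s: |Δx| = |5 − 0| = 5 m
2–4 s: |Δx| = |5 − 5| = 0 m
4–9 s: |Δx| = |3 − 5| = 2 m
Total path = 7 m; average speed = 7/9 = 7/9 m/s.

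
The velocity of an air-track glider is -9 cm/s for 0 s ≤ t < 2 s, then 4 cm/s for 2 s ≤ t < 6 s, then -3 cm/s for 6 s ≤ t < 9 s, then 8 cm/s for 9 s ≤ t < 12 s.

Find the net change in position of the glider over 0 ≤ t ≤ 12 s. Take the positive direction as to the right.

Displacement is the signed area under the v-t curve.
0–2 s: -9 × 2 = -18 cm
2–6 s: 4 × 4 = 16 cm
6–9 s: -3 × 3 = -9 cm
9–12 s: 8 × 3 = 24 cm
Net displacement = 13 cm

13 cm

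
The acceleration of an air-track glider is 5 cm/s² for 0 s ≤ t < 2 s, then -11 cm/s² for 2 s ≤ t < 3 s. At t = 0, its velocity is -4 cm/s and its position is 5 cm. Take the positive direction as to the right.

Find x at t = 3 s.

7.5 cm

On each constant-a segment, Δv = aΔt and Δx = v₀Δt + ½aΔt²; chain segment to segment.
0–2 s: v starts -4 cm/s; Δx = -4·2 + ½·5·2² = 2 cm; v ends 6 cm/s.
2–3 s: v starts 6 cm/s; Δx = 6·1 + ½·-11·1² = 0.5 cm; v ends -5 cm/s.
x(3) = 5 + Σ Δx = 7.5 cm.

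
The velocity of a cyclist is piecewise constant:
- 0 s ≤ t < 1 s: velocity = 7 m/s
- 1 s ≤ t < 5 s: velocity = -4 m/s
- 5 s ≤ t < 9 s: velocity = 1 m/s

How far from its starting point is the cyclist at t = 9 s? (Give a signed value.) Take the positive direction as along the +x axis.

-5 m

Displacement is the signed area under the v-t curve.
0–1 s: 7 × 1 = 7 m
1–5 s: -4 × 4 = -16 m
5–9 s: 1 × 4 = 4 m
Net displacement = -5 m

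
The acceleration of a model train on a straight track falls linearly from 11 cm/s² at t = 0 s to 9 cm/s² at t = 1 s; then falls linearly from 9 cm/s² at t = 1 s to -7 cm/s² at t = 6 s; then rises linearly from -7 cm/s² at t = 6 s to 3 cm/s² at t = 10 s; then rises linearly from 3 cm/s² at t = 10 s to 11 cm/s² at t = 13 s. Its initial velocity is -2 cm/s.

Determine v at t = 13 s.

Δv equals the area under the a-t graph; then v = v₀ + Δv.
0–1 s: ½(11 + 9)(1) = 10 cm/s
1–6 s: ½(9 + -7)(5) = 5 cm/s
6–10 s: ½(-7 + 3)(4) = -8 cm/s
10–13 s: ½(3 + 11)(3) = 21 cm/s
Δv = 28 cm/s, so v(13) = -2 + (28) = 26 cm/s.

26 cm/s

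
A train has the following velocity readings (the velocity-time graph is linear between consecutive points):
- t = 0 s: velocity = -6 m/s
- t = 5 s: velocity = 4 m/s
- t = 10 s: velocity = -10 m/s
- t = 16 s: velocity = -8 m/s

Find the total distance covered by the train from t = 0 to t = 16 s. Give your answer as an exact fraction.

Total distance travelled is ∫|v| dt — sum the magnitudes of each area piece.
0–5 s: v = 0 at t = 3 s; triangle areas 9 + 4 = 13 m
5–10 s: v = 0 at t = 45/7 s; triangle areas 20/7 + 125/7 = 145/7 m
10–16 s: |½(-10 + -8)(6)| = 54 m
Total distance = 614/7 m

614/7 m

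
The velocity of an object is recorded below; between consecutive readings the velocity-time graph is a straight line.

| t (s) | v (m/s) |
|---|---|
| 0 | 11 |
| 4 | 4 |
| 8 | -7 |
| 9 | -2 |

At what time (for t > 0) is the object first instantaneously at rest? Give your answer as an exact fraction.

t = 60/11 s

v changes sign on 4–8 s (from 4 to -7); the graph is linear there, so v = 0 at t = 4 + (-4)·(8 − 4)/(-7 − 4) = 60/11 s.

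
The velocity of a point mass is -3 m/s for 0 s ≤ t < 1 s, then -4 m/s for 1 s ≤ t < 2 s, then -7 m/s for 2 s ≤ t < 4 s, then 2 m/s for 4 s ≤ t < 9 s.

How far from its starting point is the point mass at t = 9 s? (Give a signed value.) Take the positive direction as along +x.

Net displacement equals the area under the velocity-time graph (areas below the axis count negative).
0–1 s: -3 × 1 = -3 m
1–2 s: -4 × 1 = -4 m
2–4 s: -7 × 2 = -14 m
4–9 s: 2 × 5 = 10 m
Net displacement = -11 m

-11 m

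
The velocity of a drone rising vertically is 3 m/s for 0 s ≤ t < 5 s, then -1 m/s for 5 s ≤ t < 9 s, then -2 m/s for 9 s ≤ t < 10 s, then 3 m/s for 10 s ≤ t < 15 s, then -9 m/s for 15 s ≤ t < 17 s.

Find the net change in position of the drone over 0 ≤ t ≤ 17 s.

Net displacement equals the area under the velocity-time graph (areas below the axis count negative).
0–5 s: 3 × 5 = 15 m
5–9 s: -1 × 4 = -4 m
9–10 s: -2 × 1 = -2 m
10–15 s: 3 × 5 = 15 m
15–17 s: -9 × 2 = -18 m
Net displacement = 6 m

6 m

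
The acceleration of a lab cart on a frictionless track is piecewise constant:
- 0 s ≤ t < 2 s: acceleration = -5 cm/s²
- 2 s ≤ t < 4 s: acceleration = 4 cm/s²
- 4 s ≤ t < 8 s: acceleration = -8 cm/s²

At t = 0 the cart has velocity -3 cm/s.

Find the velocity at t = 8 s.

-37 cm/s

Δv equals the area under the a-t graph; then v = v₀ + Δv.
0–2 s: -5 × 2 = -10 cm/s
2–4 s: 4 × 2 = 8 cm/s
4–8 s: -8 × 4 = -32 cm/s
Δv = -34 cm/s, so v(8) = -3 + (-34) = -37 cm/s.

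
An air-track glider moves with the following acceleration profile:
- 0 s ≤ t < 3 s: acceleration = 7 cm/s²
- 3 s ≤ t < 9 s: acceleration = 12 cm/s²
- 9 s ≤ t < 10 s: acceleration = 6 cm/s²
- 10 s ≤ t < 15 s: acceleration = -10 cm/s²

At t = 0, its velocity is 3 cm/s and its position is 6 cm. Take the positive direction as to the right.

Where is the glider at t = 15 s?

On each constant-a segment, Δv = aΔt and Δx = v₀Δt + ½aΔt²; chain segment to segment.
0–3 s: v starts 3 cm/s; Δx = 3·3 + ½·7·3² = 40.5 cm; v ends 24 cm/s.
3–9 s: v starts 24 cm/s; Δx = 24·6 + ½·12·6² = 360 cm; v ends 96 cm/s.
9–10 s: v starts 96 cm/s; Δx = 96·1 + ½·6·1² = 99 cm; v ends 102 cm/s.
10–15 s: v starts 102 cm/s; Δx = 102·5 + ½·-10·5² = 385 cm; v ends 52 cm/s.
x(15) = 6 + Σ Δx = 890.5 cm.

890.5 cm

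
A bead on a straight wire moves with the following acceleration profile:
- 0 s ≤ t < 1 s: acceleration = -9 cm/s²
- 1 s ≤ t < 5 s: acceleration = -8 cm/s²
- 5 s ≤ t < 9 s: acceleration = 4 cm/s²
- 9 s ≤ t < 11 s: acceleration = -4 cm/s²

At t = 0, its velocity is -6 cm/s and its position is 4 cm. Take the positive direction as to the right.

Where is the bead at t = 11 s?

On each constant-a segment, Δv = aΔt and Δx = v₀Δt + ½aΔt²; chain segment to segment.
0–1 s: v starts -6 cm/s; Δx = -6·1 + ½·-9·1² = -10.5 cm; v ends -15 cm/s.
1–5 s: v starts -15 cm/s; Δx = -15·4 + ½·-8·4² = -124 cm; v ends -47 cm/s.
5–9 s: v starts -47 cm/s; Δx = -47·4 + ½·4·4² = -156 cm; v ends -31 cm/s.
9–11 s: v starts -31 cm/s; Δx = -31·2 + ½·-4·2² = -70 cm; v ends -39 cm/s.
x(11) = 4 + Σ Δx = -356.5 cm.

-356.5 cm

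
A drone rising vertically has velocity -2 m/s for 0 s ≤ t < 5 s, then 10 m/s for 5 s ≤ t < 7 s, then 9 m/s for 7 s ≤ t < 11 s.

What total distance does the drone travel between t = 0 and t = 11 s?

66 m

Distance (not displacement) is the total path length: add the absolute areas under v-t.
0–5 s: |-2| × 5 = 10 m
5–7 s: |10| × 2 = 20 m
7–11 s: |9| × 4 = 36 m
Total distance = 66 m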